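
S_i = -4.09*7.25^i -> [-4.09, -29.65, -214.98, -1558.61, -11299.92]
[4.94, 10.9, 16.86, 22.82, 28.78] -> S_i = 4.94 + 5.96*i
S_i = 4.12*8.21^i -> [4.12, 33.83, 277.7, 2279.96, 18718.45]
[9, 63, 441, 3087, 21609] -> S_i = 9*7^i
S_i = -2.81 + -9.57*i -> [-2.81, -12.38, -21.95, -31.52, -41.09]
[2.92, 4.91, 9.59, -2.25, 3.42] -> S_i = Random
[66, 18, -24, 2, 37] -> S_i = Random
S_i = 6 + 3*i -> [6, 9, 12, 15, 18]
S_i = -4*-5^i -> [-4, 20, -100, 500, -2500]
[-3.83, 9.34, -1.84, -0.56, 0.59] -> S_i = Random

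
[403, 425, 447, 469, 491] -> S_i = 403 + 22*i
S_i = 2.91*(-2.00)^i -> [2.91, -5.82, 11.64, -23.28, 46.56]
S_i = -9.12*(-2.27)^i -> [-9.12, 20.7, -46.99, 106.68, -242.16]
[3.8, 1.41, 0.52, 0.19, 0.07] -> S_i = 3.80*0.37^i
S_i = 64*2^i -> [64, 128, 256, 512, 1024]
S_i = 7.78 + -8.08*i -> [7.78, -0.3, -8.38, -16.46, -24.54]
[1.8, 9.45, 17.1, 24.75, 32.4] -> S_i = 1.80 + 7.65*i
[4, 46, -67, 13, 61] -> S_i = Random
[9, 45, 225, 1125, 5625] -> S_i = 9*5^i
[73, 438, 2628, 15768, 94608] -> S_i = 73*6^i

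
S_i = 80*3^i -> [80, 240, 720, 2160, 6480]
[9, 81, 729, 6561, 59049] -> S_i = 9*9^i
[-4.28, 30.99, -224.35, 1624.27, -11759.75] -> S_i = -4.28*(-7.24)^i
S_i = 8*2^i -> [8, 16, 32, 64, 128]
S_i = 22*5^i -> [22, 110, 550, 2750, 13750]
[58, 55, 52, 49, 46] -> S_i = 58 + -3*i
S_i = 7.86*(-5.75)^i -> [7.86, -45.2, 259.87, -1494.26, 8591.99]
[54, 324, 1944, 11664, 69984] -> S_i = 54*6^i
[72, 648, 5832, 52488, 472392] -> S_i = 72*9^i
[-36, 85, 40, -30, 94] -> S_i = Random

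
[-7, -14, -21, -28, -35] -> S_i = -7 + -7*i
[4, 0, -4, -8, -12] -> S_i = 4 + -4*i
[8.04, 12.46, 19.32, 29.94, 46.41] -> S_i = 8.04*1.55^i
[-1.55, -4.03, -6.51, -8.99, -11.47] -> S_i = -1.55 + -2.48*i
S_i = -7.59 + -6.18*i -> [-7.59, -13.77, -19.95, -26.13, -32.31]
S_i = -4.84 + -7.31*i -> [-4.84, -12.15, -19.46, -26.77, -34.08]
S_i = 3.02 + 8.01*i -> [3.02, 11.03, 19.04, 27.05, 35.06]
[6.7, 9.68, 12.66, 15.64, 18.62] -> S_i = 6.70 + 2.98*i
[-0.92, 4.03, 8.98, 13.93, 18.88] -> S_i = -0.92 + 4.95*i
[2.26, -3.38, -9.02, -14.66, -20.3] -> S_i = 2.26 + -5.64*i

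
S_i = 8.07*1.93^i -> [8.07, 15.58, 30.06, 58.02, 111.97]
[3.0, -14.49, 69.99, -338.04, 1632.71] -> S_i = 3.00*(-4.83)^i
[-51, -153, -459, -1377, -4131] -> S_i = -51*3^i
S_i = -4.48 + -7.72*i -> [-4.48, -12.2, -19.92, -27.64, -35.36]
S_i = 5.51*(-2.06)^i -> [5.51, -11.35, 23.38, -48.17, 99.22]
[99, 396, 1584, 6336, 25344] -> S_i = 99*4^i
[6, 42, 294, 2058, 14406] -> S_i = 6*7^i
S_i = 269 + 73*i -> [269, 342, 415, 488, 561]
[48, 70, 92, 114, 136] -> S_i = 48 + 22*i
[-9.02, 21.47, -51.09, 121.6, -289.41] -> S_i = -9.02*(-2.38)^i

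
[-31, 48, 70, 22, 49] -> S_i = Random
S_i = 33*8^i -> [33, 264, 2112, 16896, 135168]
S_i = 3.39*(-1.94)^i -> [3.39, -6.58, 12.76, -24.75, 48.02]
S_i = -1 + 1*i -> [-1, 0, 1, 2, 3]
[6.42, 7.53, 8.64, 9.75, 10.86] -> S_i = 6.42 + 1.11*i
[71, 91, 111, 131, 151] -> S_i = 71 + 20*i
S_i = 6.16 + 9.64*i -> [6.16, 15.8, 25.44, 35.08, 44.72]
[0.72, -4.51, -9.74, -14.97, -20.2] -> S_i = 0.72 + -5.23*i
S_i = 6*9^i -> [6, 54, 486, 4374, 39366]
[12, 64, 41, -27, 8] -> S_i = Random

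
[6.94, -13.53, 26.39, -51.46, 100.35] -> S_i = 6.94*(-1.95)^i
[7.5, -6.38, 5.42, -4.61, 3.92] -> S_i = 7.50*(-0.85)^i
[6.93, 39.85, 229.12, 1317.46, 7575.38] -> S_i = 6.93*5.75^i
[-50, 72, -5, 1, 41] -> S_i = Random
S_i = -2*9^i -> [-2, -18, -162, -1458, -13122]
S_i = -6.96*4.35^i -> [-6.96, -30.28, -131.7, -572.9, -2492.1]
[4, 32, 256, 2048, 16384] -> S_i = 4*8^i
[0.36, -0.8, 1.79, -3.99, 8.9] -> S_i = 0.36*(-2.23)^i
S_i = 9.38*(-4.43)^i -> [9.38, -41.55, 184.08, -815.48, 3612.58]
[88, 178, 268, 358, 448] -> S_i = 88 + 90*i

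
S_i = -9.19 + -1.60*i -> [-9.19, -10.79, -12.39, -13.99, -15.59]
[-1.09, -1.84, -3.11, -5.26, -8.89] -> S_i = -1.09*1.69^i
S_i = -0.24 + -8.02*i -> [-0.24, -8.26, -16.28, -24.3, -32.32]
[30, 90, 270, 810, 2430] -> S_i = 30*3^i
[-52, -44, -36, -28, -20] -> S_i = -52 + 8*i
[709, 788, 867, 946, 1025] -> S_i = 709 + 79*i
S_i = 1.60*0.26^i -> [1.6, 0.42, 0.11, 0.03, 0.01]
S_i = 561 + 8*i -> [561, 569, 577, 585, 593]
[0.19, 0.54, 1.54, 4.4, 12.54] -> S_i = 0.19*2.85^i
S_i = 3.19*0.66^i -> [3.19, 2.11, 1.39, 0.92, 0.61]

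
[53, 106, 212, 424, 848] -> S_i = 53*2^i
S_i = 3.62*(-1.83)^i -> [3.62, -6.62, 12.12, -22.19, 40.6]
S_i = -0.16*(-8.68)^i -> [-0.16, 1.39, -12.05, 104.64, -908.24]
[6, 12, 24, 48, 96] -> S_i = 6*2^i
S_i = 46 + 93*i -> [46, 139, 232, 325, 418]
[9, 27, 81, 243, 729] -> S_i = 9*3^i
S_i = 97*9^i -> [97, 873, 7857, 70713, 636417]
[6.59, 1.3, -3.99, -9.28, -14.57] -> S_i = 6.59 + -5.29*i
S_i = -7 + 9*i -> [-7, 2, 11, 20, 29]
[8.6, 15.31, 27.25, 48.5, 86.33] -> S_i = 8.60*1.78^i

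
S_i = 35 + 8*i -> [35, 43, 51, 59, 67]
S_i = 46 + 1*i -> [46, 47, 48, 49, 50]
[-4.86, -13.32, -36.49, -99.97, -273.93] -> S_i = -4.86*2.74^i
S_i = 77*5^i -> [77, 385, 1925, 9625, 48125]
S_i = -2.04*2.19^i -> [-2.04, -4.47, -9.78, -21.43, -46.93]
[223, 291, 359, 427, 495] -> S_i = 223 + 68*i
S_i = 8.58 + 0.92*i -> [8.58, 9.5, 10.42, 11.34, 12.26]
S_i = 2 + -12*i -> [2, -10, -22, -34, -46]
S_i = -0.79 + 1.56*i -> [-0.79, 0.77, 2.33, 3.89, 5.45]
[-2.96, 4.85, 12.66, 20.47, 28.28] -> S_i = -2.96 + 7.81*i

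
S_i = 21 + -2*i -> [21, 19, 17, 15, 13]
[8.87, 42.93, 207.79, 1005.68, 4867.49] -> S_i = 8.87*4.84^i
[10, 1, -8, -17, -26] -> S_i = 10 + -9*i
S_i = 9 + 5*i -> [9, 14, 19, 24, 29]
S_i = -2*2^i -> [-2, -4, -8, -16, -32]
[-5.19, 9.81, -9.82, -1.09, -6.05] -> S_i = Random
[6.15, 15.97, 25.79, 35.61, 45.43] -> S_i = 6.15 + 9.82*i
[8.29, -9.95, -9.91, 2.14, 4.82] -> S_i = Random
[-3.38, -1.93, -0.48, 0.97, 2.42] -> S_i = -3.38 + 1.45*i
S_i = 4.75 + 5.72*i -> [4.75, 10.47, 16.19, 21.91, 27.63]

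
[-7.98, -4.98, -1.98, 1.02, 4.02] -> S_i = -7.98 + 3.00*i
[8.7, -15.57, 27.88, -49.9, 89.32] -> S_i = 8.70*(-1.79)^i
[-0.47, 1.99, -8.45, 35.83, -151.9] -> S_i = -0.47*(-4.24)^i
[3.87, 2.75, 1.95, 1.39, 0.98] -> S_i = 3.87*0.71^i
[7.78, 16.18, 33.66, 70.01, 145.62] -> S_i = 7.78*2.08^i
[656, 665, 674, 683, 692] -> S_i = 656 + 9*i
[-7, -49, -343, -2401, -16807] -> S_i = -7*7^i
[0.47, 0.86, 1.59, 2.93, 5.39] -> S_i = 0.47*1.84^i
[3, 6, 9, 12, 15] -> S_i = 3 + 3*i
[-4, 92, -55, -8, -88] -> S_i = Random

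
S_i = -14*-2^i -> [-14, 28, -56, 112, -224]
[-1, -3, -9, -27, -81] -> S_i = -1*3^i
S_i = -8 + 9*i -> [-8, 1, 10, 19, 28]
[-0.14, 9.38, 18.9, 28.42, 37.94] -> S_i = -0.14 + 9.52*i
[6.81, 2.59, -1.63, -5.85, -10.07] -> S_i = 6.81 + -4.22*i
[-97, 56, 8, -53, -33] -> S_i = Random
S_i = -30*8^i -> [-30, -240, -1920, -15360, -122880]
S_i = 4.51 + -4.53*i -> [4.51, -0.02, -4.55, -9.08, -13.61]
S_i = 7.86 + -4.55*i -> [7.86, 3.31, -1.24, -5.79, -10.34]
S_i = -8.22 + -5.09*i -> [-8.22, -13.31, -18.4, -23.49, -28.58]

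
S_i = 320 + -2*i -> [320, 318, 316, 314, 312]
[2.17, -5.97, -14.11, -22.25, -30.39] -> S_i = 2.17 + -8.14*i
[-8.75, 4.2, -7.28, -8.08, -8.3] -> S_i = Random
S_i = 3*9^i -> [3, 27, 243, 2187, 19683]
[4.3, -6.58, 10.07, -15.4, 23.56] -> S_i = 4.30*(-1.53)^i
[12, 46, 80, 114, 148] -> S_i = 12 + 34*i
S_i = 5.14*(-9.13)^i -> [5.14, -46.93, 428.45, -3911.79, 35714.64]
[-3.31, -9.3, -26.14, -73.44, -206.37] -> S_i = -3.31*2.81^i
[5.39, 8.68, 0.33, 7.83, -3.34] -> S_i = Random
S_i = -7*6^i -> [-7, -42, -252, -1512, -9072]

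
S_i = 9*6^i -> [9, 54, 324, 1944, 11664]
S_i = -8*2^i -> [-8, -16, -32, -64, -128]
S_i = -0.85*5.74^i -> [-0.85, -4.88, -28.01, -160.75, -922.71]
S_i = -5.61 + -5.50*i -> [-5.61, -11.11, -16.61, -22.11, -27.61]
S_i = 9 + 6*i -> [9, 15, 21, 27, 33]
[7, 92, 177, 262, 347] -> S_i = 7 + 85*i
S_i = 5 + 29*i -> [5, 34, 63, 92, 121]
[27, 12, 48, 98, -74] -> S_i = Random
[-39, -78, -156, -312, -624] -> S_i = -39*2^i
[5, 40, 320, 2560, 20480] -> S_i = 5*8^i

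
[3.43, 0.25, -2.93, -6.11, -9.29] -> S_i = 3.43 + -3.18*i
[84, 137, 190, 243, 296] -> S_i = 84 + 53*i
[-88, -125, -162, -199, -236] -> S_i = -88 + -37*i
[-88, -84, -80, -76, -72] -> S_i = -88 + 4*i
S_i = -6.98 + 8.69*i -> [-6.98, 1.71, 10.4, 19.09, 27.78]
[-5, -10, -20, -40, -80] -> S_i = -5*2^i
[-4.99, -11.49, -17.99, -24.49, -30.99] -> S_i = -4.99 + -6.50*i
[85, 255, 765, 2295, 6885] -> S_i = 85*3^i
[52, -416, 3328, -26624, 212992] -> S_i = 52*-8^i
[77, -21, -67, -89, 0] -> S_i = Random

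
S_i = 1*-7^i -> [1, -7, 49, -343, 2401]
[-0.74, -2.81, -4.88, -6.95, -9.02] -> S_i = -0.74 + -2.07*i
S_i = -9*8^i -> [-9, -72, -576, -4608, -36864]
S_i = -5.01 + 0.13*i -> [-5.01, -4.88, -4.75, -4.62, -4.49]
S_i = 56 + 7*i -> [56, 63, 70, 77, 84]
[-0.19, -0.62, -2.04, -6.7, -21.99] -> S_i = -0.19*3.28^i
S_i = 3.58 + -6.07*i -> [3.58, -2.49, -8.56, -14.63, -20.7]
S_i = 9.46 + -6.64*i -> [9.46, 2.82, -3.82, -10.46, -17.1]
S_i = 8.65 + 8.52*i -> [8.65, 17.17, 25.69, 34.21, 42.73]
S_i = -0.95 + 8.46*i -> [-0.95, 7.51, 15.97, 24.43, 32.89]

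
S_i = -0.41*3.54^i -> [-0.41, -1.45, -5.14, -18.19, -64.39]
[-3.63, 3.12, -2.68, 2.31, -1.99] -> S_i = -3.63*(-0.86)^i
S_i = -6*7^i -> [-6, -42, -294, -2058, -14406]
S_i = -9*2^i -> [-9, -18, -36, -72, -144]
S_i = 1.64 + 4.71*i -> [1.64, 6.35, 11.06, 15.77, 20.48]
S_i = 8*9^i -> [8, 72, 648, 5832, 52488]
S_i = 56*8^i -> [56, 448, 3584, 28672, 229376]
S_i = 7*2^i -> [7, 14, 28, 56, 112]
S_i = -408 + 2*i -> [-408, -406, -404, -402, -400]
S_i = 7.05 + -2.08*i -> [7.05, 4.97, 2.89, 0.81, -1.27]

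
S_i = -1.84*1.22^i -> [-1.84, -2.24, -2.74, -3.34, -4.08]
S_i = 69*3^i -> [69, 207, 621, 1863, 5589]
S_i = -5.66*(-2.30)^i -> [-5.66, 13.02, -29.94, 68.87, -158.39]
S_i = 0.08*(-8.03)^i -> [0.08, -0.64, 5.16, -41.42, 332.62]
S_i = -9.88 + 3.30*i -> [-9.88, -6.58, -3.28, 0.02, 3.32]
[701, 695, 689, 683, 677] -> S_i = 701 + -6*i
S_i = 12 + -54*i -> [12, -42, -96, -150, -204]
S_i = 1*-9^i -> [1, -9, 81, -729, 6561]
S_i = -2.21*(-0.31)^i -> [-2.21, 0.69, -0.21, 0.07, -0.02]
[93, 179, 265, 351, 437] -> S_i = 93 + 86*i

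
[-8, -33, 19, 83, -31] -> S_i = Random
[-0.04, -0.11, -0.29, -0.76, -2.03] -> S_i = -0.04*2.67^i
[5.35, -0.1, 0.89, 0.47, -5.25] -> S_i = Random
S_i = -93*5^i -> [-93, -465, -2325, -11625, -58125]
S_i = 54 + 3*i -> [54, 57, 60, 63, 66]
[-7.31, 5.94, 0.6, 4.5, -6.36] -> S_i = Random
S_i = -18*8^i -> [-18, -144, -1152, -9216, -73728]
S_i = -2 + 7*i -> [-2, 5, 12, 19, 26]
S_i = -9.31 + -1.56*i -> [-9.31, -10.87, -12.43, -13.99, -15.55]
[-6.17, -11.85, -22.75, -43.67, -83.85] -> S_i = -6.17*1.92^i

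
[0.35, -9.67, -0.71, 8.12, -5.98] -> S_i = Random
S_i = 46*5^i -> [46, 230, 1150, 5750, 28750]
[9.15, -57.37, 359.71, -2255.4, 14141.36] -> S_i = 9.15*(-6.27)^i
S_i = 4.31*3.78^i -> [4.31, 16.29, 61.58, 232.78, 879.92]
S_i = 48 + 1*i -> [48, 49, 50, 51, 52]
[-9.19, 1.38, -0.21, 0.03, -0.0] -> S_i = -9.19*(-0.15)^i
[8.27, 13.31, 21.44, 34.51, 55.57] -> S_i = 8.27*1.61^i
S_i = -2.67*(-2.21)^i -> [-2.67, 5.9, -13.04, 28.82, -63.69]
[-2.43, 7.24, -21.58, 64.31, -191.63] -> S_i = -2.43*(-2.98)^i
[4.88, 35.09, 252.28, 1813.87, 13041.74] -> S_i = 4.88*7.19^i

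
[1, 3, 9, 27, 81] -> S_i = 1*3^i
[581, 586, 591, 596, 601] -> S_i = 581 + 5*i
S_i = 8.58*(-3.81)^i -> [8.58, -32.69, 124.55, -474.53, 1807.95]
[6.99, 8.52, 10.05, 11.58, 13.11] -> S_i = 6.99 + 1.53*i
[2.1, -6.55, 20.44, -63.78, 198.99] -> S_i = 2.10*(-3.12)^i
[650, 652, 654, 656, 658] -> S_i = 650 + 2*i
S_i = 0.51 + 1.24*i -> [0.51, 1.75, 2.99, 4.23, 5.47]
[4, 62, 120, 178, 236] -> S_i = 4 + 58*i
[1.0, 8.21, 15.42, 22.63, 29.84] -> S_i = 1.00 + 7.21*i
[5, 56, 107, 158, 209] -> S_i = 5 + 51*i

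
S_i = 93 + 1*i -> [93, 94, 95, 96, 97]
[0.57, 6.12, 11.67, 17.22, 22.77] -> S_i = 0.57 + 5.55*i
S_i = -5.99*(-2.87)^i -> [-5.99, 17.19, -49.34, 141.6, -406.4]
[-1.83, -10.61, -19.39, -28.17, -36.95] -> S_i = -1.83 + -8.78*i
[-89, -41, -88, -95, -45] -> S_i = Random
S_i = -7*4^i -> [-7, -28, -112, -448, -1792]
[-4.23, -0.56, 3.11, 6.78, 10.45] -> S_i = -4.23 + 3.67*i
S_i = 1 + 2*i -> [1, 3, 5, 7, 9]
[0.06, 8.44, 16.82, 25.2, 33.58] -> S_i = 0.06 + 8.38*i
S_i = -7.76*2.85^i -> [-7.76, -22.12, -63.03, -179.64, -511.97]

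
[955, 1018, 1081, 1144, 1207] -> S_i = 955 + 63*i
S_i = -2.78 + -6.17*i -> [-2.78, -8.95, -15.12, -21.29, -27.46]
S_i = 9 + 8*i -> [9, 17, 25, 33, 41]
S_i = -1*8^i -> [-1, -8, -64, -512, -4096]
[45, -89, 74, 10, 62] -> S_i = Random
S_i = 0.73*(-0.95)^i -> [0.73, -0.69, 0.66, -0.63, 0.59]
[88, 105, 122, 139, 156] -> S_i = 88 + 17*i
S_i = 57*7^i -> [57, 399, 2793, 19551, 136857]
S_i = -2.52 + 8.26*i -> [-2.52, 5.74, 14.0, 22.26, 30.52]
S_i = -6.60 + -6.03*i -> [-6.6, -12.63, -18.66, -24.69, -30.72]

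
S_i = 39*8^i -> [39, 312, 2496, 19968, 159744]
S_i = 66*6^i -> [66, 396, 2376, 14256, 85536]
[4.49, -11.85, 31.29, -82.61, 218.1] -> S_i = 4.49*(-2.64)^i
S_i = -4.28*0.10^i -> [-4.28, -0.43, -0.04, -0.0, -0.0]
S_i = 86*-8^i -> [86, -688, 5504, -44032, 352256]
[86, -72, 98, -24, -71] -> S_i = Random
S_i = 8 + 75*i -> [8, 83, 158, 233, 308]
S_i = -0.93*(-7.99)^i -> [-0.93, 7.43, -59.37, 474.38, -3790.27]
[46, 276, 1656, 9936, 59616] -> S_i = 46*6^i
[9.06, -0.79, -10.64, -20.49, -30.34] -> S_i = 9.06 + -9.85*i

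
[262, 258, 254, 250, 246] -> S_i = 262 + -4*i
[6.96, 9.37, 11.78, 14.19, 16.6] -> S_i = 6.96 + 2.41*i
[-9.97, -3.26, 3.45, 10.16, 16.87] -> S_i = -9.97 + 6.71*i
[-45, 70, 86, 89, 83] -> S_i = Random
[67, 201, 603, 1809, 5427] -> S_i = 67*3^i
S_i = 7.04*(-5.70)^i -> [7.04, -40.13, 228.73, -1303.76, 7431.42]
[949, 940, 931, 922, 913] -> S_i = 949 + -9*i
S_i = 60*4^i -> [60, 240, 960, 3840, 15360]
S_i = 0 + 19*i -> [0, 19, 38, 57, 76]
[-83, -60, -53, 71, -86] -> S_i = Random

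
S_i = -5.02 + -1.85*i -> [-5.02, -6.87, -8.72, -10.57, -12.42]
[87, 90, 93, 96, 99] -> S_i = 87 + 3*i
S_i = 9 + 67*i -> [9, 76, 143, 210, 277]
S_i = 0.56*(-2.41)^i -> [0.56, -1.35, 3.25, -7.84, 18.89]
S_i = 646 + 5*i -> [646, 651, 656, 661, 666]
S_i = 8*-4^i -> [8, -32, 128, -512, 2048]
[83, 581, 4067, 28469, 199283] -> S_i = 83*7^i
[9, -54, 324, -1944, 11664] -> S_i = 9*-6^i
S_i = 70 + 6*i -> [70, 76, 82, 88, 94]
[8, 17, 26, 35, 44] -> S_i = 8 + 9*i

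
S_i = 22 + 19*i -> [22, 41, 60, 79, 98]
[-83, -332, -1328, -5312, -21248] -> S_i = -83*4^i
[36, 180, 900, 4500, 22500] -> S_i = 36*5^i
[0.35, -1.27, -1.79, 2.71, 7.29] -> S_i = Random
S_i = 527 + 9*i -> [527, 536, 545, 554, 563]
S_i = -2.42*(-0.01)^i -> [-2.42, 0.02, -0.0, 0.0, -0.0]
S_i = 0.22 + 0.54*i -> [0.22, 0.76, 1.3, 1.84, 2.38]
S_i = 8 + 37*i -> [8, 45, 82, 119, 156]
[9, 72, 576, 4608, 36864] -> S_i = 9*8^i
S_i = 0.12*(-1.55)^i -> [0.12, -0.19, 0.29, -0.45, 0.69]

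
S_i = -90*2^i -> [-90, -180, -360, -720, -1440]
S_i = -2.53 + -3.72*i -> [-2.53, -6.25, -9.97, -13.69, -17.41]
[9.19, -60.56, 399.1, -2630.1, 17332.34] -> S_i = 9.19*(-6.59)^i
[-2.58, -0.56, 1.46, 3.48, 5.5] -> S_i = -2.58 + 2.02*i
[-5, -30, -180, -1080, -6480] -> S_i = -5*6^i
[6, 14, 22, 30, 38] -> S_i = 6 + 8*i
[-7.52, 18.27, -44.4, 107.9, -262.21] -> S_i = -7.52*(-2.43)^i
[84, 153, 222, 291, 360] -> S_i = 84 + 69*i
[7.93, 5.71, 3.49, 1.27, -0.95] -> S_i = 7.93 + -2.22*i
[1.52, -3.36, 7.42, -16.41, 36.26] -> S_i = 1.52*(-2.21)^i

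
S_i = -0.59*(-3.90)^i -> [-0.59, 2.3, -8.97, 35.0, -136.49]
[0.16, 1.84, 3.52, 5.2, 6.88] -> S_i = 0.16 + 1.68*i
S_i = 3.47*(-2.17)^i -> [3.47, -7.53, 16.34, -35.46, 76.94]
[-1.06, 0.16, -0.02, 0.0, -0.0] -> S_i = -1.06*(-0.15)^i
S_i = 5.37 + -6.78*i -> [5.37, -1.41, -8.19, -14.97, -21.75]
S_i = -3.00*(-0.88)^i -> [-3.0, 2.64, -2.32, 2.04, -1.8]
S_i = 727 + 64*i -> [727, 791, 855, 919, 983]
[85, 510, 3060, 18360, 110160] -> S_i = 85*6^i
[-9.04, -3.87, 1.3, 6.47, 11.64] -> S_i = -9.04 + 5.17*i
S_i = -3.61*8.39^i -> [-3.61, -30.29, -254.12, -2132.03, -17887.72]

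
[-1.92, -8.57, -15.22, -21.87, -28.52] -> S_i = -1.92 + -6.65*i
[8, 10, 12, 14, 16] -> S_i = 8 + 2*i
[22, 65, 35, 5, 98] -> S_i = Random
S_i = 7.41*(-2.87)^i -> [7.41, -21.27, 61.04, -175.17, 502.74]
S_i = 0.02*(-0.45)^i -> [0.02, -0.01, 0.0, -0.0, 0.0]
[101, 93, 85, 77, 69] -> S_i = 101 + -8*i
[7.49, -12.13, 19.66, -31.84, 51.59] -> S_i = 7.49*(-1.62)^i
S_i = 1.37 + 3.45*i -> [1.37, 4.82, 8.27, 11.72, 15.17]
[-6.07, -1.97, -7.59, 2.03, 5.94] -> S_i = Random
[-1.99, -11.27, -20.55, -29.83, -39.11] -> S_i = -1.99 + -9.28*i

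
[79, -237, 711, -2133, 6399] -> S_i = 79*-3^i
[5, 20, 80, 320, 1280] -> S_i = 5*4^i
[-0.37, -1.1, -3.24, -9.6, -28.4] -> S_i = -0.37*2.96^i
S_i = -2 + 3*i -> [-2, 1, 4, 7, 10]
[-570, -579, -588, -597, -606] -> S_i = -570 + -9*i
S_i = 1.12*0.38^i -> [1.12, 0.43, 0.16, 0.06, 0.02]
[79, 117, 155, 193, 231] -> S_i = 79 + 38*i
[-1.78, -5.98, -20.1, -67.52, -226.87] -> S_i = -1.78*3.36^i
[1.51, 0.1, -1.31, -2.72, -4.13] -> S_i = 1.51 + -1.41*i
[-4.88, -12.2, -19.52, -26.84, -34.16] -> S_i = -4.88 + -7.32*i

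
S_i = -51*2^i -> [-51, -102, -204, -408, -816]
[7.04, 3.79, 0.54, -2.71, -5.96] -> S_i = 7.04 + -3.25*i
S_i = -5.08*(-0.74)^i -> [-5.08, 3.76, -2.78, 2.06, -1.52]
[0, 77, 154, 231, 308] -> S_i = 0 + 77*i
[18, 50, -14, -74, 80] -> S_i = Random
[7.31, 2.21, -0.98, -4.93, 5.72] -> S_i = Random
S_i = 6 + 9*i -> [6, 15, 24, 33, 42]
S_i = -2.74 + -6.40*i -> [-2.74, -9.14, -15.54, -21.94, -28.34]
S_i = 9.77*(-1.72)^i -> [9.77, -16.8, 28.9, -49.71, 85.51]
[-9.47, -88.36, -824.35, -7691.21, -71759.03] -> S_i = -9.47*9.33^i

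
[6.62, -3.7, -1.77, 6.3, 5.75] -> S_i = Random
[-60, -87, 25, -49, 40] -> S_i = Random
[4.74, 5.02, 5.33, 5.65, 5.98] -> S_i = 4.74*1.06^i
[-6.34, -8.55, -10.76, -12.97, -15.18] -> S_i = -6.34 + -2.21*i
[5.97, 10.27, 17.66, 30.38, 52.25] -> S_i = 5.97*1.72^i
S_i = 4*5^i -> [4, 20, 100, 500, 2500]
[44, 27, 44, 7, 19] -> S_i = Random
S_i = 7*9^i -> [7, 63, 567, 5103, 45927]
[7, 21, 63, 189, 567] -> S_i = 7*3^i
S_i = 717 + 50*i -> [717, 767, 817, 867, 917]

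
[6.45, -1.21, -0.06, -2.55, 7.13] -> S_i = Random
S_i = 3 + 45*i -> [3, 48, 93, 138, 183]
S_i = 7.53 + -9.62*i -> [7.53, -2.09, -11.71, -21.33, -30.95]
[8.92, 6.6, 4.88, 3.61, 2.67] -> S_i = 8.92*0.74^i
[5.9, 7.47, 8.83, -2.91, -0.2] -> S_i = Random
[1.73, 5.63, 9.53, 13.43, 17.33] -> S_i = 1.73 + 3.90*i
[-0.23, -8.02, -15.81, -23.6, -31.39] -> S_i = -0.23 + -7.79*i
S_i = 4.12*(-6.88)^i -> [4.12, -28.35, 195.02, -1341.72, 9231.05]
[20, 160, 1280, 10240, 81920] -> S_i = 20*8^i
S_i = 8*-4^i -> [8, -32, 128, -512, 2048]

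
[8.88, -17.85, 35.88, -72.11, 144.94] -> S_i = 8.88*(-2.01)^i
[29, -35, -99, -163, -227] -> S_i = 29 + -64*i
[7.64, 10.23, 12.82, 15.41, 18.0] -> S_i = 7.64 + 2.59*i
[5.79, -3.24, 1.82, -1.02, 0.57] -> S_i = 5.79*(-0.56)^i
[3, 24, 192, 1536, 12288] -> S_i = 3*8^i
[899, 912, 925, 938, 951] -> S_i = 899 + 13*i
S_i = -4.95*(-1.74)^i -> [-4.95, 8.61, -14.99, 26.08, -45.37]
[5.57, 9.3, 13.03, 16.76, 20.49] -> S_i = 5.57 + 3.73*i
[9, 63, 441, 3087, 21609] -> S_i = 9*7^i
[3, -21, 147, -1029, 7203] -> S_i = 3*-7^i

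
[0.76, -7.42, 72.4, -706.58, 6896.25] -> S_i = 0.76*(-9.76)^i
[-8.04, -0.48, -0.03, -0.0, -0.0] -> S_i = -8.04*0.06^i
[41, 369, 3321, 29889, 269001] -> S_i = 41*9^i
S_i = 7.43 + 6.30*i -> [7.43, 13.73, 20.03, 26.33, 32.63]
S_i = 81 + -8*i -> [81, 73, 65, 57, 49]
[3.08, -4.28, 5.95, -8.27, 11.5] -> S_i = 3.08*(-1.39)^i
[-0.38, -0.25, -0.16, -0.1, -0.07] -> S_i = -0.38*0.65^i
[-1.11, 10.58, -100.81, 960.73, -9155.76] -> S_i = -1.11*(-9.53)^i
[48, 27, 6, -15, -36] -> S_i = 48 + -21*i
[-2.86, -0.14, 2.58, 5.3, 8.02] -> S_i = -2.86 + 2.72*i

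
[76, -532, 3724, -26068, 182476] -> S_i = 76*-7^i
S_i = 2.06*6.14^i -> [2.06, 12.65, 77.66, 476.84, 2927.8]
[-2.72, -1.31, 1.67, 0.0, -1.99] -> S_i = Random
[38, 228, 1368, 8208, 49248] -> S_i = 38*6^i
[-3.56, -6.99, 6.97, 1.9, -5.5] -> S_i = Random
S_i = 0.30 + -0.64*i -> [0.3, -0.34, -0.98, -1.62, -2.26]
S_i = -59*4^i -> [-59, -236, -944, -3776, -15104]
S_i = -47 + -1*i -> [-47, -48, -49, -50, -51]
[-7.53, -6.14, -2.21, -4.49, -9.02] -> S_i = Random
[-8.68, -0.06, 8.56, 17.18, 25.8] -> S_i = -8.68 + 8.62*i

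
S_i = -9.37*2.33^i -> [-9.37, -21.83, -50.87, -118.52, -276.16]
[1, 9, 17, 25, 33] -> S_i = 1 + 8*i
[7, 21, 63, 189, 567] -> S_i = 7*3^i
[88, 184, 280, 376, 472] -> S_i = 88 + 96*i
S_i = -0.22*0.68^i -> [-0.22, -0.15, -0.1, -0.07, -0.05]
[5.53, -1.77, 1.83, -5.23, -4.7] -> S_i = Random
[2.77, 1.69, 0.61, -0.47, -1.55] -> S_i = 2.77 + -1.08*i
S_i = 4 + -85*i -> [4, -81, -166, -251, -336]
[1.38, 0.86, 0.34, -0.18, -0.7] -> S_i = 1.38 + -0.52*i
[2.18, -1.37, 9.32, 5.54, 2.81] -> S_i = Random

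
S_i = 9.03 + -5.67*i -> [9.03, 3.36, -2.31, -7.98, -13.65]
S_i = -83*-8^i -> [-83, 664, -5312, 42496, -339968]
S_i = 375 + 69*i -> [375, 444, 513, 582, 651]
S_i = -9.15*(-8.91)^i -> [-9.15, 81.53, -726.4, 6472.23, -57667.6]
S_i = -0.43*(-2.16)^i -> [-0.43, 0.93, -2.01, 4.33, -9.36]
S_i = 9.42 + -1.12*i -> [9.42, 8.3, 7.18, 6.06, 4.94]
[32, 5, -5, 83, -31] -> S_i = Random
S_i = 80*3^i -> [80, 240, 720, 2160, 6480]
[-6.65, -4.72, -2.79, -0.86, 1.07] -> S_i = -6.65 + 1.93*i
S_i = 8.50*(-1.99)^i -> [8.5, -16.92, 33.66, -66.99, 133.3]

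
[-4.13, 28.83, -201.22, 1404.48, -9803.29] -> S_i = -4.13*(-6.98)^i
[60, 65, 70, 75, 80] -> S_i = 60 + 5*i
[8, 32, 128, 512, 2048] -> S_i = 8*4^i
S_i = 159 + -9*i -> [159, 150, 141, 132, 123]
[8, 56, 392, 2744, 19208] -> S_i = 8*7^i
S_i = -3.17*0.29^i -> [-3.17, -0.92, -0.27, -0.08, -0.02]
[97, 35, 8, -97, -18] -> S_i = Random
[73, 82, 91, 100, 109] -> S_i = 73 + 9*i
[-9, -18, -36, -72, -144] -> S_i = -9*2^i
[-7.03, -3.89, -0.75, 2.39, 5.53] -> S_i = -7.03 + 3.14*i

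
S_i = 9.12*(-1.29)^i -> [9.12, -11.76, 15.18, -19.58, 25.26]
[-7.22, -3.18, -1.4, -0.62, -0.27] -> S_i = -7.22*0.44^i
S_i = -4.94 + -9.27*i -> [-4.94, -14.21, -23.48, -32.75, -42.02]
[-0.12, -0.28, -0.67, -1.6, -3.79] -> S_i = -0.12*2.37^i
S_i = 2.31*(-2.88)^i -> [2.31, -6.65, 19.16, -55.18, 158.92]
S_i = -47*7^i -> [-47, -329, -2303, -16121, -112847]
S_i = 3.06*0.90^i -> [3.06, 2.75, 2.48, 2.23, 2.01]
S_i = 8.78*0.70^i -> [8.78, 6.15, 4.3, 3.01, 2.11]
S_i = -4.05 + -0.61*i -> [-4.05, -4.66, -5.27, -5.88, -6.49]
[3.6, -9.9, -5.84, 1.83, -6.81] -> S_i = Random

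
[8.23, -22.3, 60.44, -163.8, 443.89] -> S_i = 8.23*(-2.71)^i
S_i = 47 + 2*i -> [47, 49, 51, 53, 55]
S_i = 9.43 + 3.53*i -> [9.43, 12.96, 16.49, 20.02, 23.55]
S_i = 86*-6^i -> [86, -516, 3096, -18576, 111456]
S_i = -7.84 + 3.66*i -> [-7.84, -4.18, -0.52, 3.14, 6.8]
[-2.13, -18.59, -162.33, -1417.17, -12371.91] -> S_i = -2.13*8.73^i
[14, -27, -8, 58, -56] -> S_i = Random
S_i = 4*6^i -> [4, 24, 144, 864, 5184]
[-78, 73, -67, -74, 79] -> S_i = Random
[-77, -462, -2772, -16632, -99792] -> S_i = -77*6^i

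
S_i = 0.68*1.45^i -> [0.68, 0.99, 1.43, 2.07, 3.01]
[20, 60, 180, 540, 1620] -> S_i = 20*3^i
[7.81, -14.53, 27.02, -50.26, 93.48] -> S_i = 7.81*(-1.86)^i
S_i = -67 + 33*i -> [-67, -34, -1, 32, 65]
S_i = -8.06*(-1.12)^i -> [-8.06, 9.03, -10.11, 11.32, -12.68]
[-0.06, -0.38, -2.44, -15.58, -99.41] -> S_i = -0.06*6.38^i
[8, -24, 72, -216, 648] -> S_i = 8*-3^i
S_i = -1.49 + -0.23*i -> [-1.49, -1.72, -1.95, -2.18, -2.41]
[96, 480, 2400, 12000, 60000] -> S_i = 96*5^i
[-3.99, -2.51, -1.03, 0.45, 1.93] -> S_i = -3.99 + 1.48*i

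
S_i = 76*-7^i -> [76, -532, 3724, -26068, 182476]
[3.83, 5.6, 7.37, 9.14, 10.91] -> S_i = 3.83 + 1.77*i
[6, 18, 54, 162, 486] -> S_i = 6*3^i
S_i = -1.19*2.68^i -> [-1.19, -3.19, -8.55, -22.91, -61.39]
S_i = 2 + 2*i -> [2, 4, 6, 8, 10]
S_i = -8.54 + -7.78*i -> [-8.54, -16.32, -24.1, -31.88, -39.66]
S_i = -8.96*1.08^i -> [-8.96, -9.68, -10.45, -11.29, -12.19]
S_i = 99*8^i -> [99, 792, 6336, 50688, 405504]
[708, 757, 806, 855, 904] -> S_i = 708 + 49*i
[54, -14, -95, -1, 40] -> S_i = Random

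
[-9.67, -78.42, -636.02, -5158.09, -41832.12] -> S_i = -9.67*8.11^i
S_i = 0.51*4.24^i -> [0.51, 2.16, 9.17, 38.87, 164.83]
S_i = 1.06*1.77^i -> [1.06, 1.88, 3.32, 5.88, 10.4]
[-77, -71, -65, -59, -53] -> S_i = -77 + 6*i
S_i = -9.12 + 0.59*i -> [-9.12, -8.53, -7.94, -7.35, -6.76]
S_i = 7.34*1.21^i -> [7.34, 8.88, 10.75, 13.0, 15.73]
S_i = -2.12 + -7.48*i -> [-2.12, -9.6, -17.08, -24.56, -32.04]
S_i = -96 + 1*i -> [-96, -95, -94, -93, -92]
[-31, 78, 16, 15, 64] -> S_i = Random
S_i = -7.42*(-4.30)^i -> [-7.42, 31.91, -137.2, 589.94, -2536.75]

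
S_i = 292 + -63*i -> [292, 229, 166, 103, 40]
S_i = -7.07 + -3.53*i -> [-7.07, -10.6, -14.13, -17.66, -21.19]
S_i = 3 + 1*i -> [3, 4, 5, 6, 7]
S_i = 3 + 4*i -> [3, 7, 11, 15, 19]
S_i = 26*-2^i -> [26, -52, 104, -208, 416]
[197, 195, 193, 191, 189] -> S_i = 197 + -2*i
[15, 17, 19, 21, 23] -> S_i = 15 + 2*i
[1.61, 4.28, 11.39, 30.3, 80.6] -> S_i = 1.61*2.66^i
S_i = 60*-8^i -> [60, -480, 3840, -30720, 245760]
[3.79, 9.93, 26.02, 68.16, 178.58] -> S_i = 3.79*2.62^i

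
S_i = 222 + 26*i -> [222, 248, 274, 300, 326]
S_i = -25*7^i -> [-25, -175, -1225, -8575, -60025]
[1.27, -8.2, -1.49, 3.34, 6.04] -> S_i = Random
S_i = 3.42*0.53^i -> [3.42, 1.81, 0.96, 0.51, 0.27]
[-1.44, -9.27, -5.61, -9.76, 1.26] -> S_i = Random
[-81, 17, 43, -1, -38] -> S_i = Random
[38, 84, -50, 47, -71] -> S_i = Random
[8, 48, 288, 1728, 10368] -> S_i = 8*6^i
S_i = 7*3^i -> [7, 21, 63, 189, 567]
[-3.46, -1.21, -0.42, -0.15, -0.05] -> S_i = -3.46*0.35^i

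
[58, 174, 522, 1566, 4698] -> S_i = 58*3^i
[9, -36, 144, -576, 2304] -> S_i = 9*-4^i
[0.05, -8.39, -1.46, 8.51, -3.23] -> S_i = Random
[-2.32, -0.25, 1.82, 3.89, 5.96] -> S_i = -2.32 + 2.07*i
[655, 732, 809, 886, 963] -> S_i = 655 + 77*i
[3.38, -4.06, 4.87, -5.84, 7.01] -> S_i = 3.38*(-1.20)^i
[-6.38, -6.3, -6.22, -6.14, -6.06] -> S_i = -6.38 + 0.08*i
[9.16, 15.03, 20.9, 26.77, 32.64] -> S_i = 9.16 + 5.87*i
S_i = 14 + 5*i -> [14, 19, 24, 29, 34]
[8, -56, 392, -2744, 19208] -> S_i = 8*-7^i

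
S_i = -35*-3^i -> [-35, 105, -315, 945, -2835]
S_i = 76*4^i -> [76, 304, 1216, 4864, 19456]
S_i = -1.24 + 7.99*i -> [-1.24, 6.75, 14.74, 22.73, 30.72]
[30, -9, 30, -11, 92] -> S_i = Random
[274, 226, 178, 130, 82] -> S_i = 274 + -48*i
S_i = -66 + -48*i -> [-66, -114, -162, -210, -258]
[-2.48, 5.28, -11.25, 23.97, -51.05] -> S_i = -2.48*(-2.13)^i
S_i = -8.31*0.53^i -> [-8.31, -4.4, -2.33, -1.24, -0.66]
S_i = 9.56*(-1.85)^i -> [9.56, -17.69, 32.72, -60.53, 111.98]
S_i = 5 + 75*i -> [5, 80, 155, 230, 305]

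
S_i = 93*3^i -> [93, 279, 837, 2511, 7533]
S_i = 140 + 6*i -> [140, 146, 152, 158, 164]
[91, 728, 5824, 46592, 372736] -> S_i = 91*8^i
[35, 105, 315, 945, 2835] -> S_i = 35*3^i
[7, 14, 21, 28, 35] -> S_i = 7 + 7*i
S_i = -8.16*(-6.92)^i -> [-8.16, 56.47, -390.75, 2704.01, -18711.76]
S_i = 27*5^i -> [27, 135, 675, 3375, 16875]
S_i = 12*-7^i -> [12, -84, 588, -4116, 28812]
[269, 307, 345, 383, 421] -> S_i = 269 + 38*i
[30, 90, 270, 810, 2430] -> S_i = 30*3^i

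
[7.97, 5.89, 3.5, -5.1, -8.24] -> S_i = Random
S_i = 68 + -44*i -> [68, 24, -20, -64, -108]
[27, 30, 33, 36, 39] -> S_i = 27 + 3*i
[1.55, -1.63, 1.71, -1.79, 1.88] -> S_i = 1.55*(-1.05)^i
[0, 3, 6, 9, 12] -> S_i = 0 + 3*i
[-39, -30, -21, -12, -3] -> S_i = -39 + 9*i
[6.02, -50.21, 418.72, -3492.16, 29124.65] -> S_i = 6.02*(-8.34)^i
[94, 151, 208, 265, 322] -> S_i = 94 + 57*i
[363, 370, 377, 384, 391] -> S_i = 363 + 7*i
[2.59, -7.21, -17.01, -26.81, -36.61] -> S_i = 2.59 + -9.80*i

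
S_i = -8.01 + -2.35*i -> [-8.01, -10.36, -12.71, -15.06, -17.41]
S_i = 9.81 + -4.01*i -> [9.81, 5.8, 1.79, -2.22, -6.23]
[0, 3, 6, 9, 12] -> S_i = 0 + 3*i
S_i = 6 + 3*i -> [6, 9, 12, 15, 18]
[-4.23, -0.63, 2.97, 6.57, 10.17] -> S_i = -4.23 + 3.60*i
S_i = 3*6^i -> [3, 18, 108, 648, 3888]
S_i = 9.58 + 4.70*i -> [9.58, 14.28, 18.98, 23.68, 28.38]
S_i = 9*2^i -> [9, 18, 36, 72, 144]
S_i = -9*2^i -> [-9, -18, -36, -72, -144]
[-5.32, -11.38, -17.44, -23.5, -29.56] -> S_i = -5.32 + -6.06*i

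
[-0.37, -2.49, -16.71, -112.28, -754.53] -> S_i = -0.37*6.72^i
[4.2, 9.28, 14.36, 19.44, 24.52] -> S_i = 4.20 + 5.08*i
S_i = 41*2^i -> [41, 82, 164, 328, 656]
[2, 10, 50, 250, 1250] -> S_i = 2*5^i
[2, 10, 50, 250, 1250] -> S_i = 2*5^i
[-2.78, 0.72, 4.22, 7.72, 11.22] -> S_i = -2.78 + 3.50*i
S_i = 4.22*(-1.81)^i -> [4.22, -7.64, 13.83, -25.02, 45.29]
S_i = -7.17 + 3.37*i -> [-7.17, -3.8, -0.43, 2.94, 6.31]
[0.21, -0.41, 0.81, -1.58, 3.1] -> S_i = 0.21*(-1.96)^i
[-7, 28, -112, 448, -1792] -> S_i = -7*-4^i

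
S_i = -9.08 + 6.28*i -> [-9.08, -2.8, 3.48, 9.76, 16.04]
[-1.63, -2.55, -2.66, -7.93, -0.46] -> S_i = Random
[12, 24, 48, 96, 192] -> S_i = 12*2^i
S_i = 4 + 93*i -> [4, 97, 190, 283, 376]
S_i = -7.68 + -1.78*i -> [-7.68, -9.46, -11.24, -13.02, -14.8]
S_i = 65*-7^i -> [65, -455, 3185, -22295, 156065]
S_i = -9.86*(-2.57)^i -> [-9.86, 25.34, -65.12, 167.37, -430.14]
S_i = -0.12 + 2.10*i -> [-0.12, 1.98, 4.08, 6.18, 8.28]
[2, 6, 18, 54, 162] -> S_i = 2*3^i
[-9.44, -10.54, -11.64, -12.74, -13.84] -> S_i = -9.44 + -1.10*i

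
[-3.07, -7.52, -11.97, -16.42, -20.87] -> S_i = -3.07 + -4.45*i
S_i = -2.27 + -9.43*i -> [-2.27, -11.7, -21.13, -30.56, -39.99]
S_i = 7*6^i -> [7, 42, 252, 1512, 9072]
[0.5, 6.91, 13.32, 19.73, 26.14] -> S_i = 0.50 + 6.41*i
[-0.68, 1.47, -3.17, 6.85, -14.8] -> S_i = -0.68*(-2.16)^i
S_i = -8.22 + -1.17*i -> [-8.22, -9.39, -10.56, -11.73, -12.9]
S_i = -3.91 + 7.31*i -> [-3.91, 3.4, 10.71, 18.02, 25.33]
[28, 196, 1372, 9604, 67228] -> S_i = 28*7^i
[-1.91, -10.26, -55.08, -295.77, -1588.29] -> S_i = -1.91*5.37^i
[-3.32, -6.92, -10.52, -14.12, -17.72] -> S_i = -3.32 + -3.60*i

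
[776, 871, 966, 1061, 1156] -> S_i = 776 + 95*i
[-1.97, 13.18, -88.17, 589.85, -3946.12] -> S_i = -1.97*(-6.69)^i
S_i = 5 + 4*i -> [5, 9, 13, 17, 21]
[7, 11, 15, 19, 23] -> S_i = 7 + 4*i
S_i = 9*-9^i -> [9, -81, 729, -6561, 59049]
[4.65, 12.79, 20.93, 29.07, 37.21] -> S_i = 4.65 + 8.14*i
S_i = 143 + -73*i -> [143, 70, -3, -76, -149]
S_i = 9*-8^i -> [9, -72, 576, -4608, 36864]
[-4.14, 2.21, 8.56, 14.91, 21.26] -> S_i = -4.14 + 6.35*i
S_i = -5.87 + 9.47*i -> [-5.87, 3.6, 13.07, 22.54, 32.01]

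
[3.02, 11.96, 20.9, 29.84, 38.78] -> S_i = 3.02 + 8.94*i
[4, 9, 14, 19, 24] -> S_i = 4 + 5*i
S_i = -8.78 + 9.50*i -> [-8.78, 0.72, 10.22, 19.72, 29.22]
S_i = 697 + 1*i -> [697, 698, 699, 700, 701]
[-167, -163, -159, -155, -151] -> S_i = -167 + 4*i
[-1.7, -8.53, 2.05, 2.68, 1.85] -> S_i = Random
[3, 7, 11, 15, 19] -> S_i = 3 + 4*i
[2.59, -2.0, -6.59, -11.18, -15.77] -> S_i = 2.59 + -4.59*i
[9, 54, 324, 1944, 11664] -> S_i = 9*6^i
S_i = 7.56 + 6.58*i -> [7.56, 14.14, 20.72, 27.3, 33.88]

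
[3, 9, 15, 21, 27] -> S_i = 3 + 6*i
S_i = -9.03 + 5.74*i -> [-9.03, -3.29, 2.45, 8.19, 13.93]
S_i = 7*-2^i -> [7, -14, 28, -56, 112]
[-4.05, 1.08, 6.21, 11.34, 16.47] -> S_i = -4.05 + 5.13*i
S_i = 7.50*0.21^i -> [7.5, 1.58, 0.33, 0.07, 0.01]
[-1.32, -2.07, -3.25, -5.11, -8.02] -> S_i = -1.32*1.57^i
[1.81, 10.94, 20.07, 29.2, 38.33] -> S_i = 1.81 + 9.13*i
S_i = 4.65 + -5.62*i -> [4.65, -0.97, -6.59, -12.21, -17.83]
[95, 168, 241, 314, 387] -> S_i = 95 + 73*i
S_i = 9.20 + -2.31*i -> [9.2, 6.89, 4.58, 2.27, -0.04]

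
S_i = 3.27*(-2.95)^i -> [3.27, -9.65, 28.46, -83.95, 247.65]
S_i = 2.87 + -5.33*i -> [2.87, -2.46, -7.79, -13.12, -18.45]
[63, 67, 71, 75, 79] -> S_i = 63 + 4*i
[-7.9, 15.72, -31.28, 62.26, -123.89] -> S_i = -7.90*(-1.99)^i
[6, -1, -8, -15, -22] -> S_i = 6 + -7*i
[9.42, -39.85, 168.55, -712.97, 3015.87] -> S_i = 9.42*(-4.23)^i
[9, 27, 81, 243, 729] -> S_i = 9*3^i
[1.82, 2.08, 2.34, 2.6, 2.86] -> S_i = 1.82 + 0.26*i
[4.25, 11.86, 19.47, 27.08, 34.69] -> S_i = 4.25 + 7.61*i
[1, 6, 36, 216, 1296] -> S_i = 1*6^i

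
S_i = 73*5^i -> [73, 365, 1825, 9125, 45625]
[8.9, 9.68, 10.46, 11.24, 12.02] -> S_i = 8.90 + 0.78*i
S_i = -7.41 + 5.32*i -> [-7.41, -2.09, 3.23, 8.55, 13.87]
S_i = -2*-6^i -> [-2, 12, -72, 432, -2592]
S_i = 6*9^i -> [6, 54, 486, 4374, 39366]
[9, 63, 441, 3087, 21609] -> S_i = 9*7^i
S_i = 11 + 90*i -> [11, 101, 191, 281, 371]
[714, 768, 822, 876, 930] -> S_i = 714 + 54*i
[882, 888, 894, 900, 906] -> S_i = 882 + 6*i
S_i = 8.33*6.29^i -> [8.33, 52.4, 329.57, 2072.99, 13039.1]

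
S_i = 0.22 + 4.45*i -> [0.22, 4.67, 9.12, 13.57, 18.02]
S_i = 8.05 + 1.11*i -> [8.05, 9.16, 10.27, 11.38, 12.49]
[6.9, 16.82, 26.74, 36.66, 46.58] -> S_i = 6.90 + 9.92*i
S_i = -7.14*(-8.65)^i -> [-7.14, 61.76, -534.23, 4621.11, -39972.62]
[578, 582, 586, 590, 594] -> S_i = 578 + 4*i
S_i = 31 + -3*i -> [31, 28, 25, 22, 19]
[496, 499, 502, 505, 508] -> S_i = 496 + 3*i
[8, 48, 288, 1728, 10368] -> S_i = 8*6^i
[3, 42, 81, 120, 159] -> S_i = 3 + 39*i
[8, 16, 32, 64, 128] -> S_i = 8*2^i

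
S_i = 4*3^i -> [4, 12, 36, 108, 324]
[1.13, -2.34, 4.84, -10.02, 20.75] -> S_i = 1.13*(-2.07)^i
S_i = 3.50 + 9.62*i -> [3.5, 13.12, 22.74, 32.36, 41.98]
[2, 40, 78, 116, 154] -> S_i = 2 + 38*i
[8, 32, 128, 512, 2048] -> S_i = 8*4^i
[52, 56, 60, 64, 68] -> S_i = 52 + 4*i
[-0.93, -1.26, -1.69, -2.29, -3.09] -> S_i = -0.93*1.35^i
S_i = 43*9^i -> [43, 387, 3483, 31347, 282123]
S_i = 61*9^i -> [61, 549, 4941, 44469, 400221]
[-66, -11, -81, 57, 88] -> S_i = Random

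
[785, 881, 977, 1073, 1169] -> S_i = 785 + 96*i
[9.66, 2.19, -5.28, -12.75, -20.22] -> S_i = 9.66 + -7.47*i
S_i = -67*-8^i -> [-67, 536, -4288, 34304, -274432]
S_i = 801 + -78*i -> [801, 723, 645, 567, 489]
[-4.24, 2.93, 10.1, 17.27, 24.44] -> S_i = -4.24 + 7.17*i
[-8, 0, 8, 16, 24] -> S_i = -8 + 8*i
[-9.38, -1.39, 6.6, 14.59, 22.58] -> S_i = -9.38 + 7.99*i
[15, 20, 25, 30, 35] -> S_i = 15 + 5*i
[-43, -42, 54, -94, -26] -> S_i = Random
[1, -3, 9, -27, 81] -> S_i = 1*-3^i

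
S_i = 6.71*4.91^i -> [6.71, 32.95, 161.77, 794.27, 3899.86]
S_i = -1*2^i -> [-1, -2, -4, -8, -16]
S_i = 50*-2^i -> [50, -100, 200, -400, 800]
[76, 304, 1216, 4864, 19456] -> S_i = 76*4^i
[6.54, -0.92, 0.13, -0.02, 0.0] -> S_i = 6.54*(-0.14)^i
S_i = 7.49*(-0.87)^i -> [7.49, -6.52, 5.67, -4.93, 4.29]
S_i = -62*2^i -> [-62, -124, -248, -496, -992]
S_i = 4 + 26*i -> [4, 30, 56, 82, 108]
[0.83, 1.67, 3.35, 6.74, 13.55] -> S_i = 0.83*2.01^i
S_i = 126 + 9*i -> [126, 135, 144, 153, 162]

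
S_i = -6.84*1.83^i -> [-6.84, -12.52, -22.91, -41.92, -76.71]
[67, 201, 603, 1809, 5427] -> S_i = 67*3^i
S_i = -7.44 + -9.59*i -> [-7.44, -17.03, -26.62, -36.21, -45.8]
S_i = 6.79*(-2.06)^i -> [6.79, -13.99, 28.81, -59.36, 122.28]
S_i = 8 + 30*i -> [8, 38, 68, 98, 128]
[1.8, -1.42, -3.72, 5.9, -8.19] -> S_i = Random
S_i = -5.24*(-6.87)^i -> [-5.24, 36.0, -247.31, 1699.03, -11672.35]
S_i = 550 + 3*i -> [550, 553, 556, 559, 562]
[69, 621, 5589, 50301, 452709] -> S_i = 69*9^i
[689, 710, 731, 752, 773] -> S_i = 689 + 21*i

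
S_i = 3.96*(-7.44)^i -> [3.96, -29.46, 219.2, -1630.85, 12133.52]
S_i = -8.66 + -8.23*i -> [-8.66, -16.89, -25.12, -33.35, -41.58]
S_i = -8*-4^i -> [-8, 32, -128, 512, -2048]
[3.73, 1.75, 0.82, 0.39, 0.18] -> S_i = 3.73*0.47^i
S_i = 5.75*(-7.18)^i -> [5.75, -41.28, 296.43, -2128.34, 15281.49]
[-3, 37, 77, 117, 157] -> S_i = -3 + 40*i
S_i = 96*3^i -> [96, 288, 864, 2592, 7776]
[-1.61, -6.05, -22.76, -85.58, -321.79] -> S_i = -1.61*3.76^i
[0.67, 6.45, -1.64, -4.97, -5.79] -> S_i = Random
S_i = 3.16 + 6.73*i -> [3.16, 9.89, 16.62, 23.35, 30.08]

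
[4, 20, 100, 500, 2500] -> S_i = 4*5^i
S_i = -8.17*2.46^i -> [-8.17, -20.1, -49.44, -121.63, -299.2]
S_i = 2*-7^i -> [2, -14, 98, -686, 4802]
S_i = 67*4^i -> [67, 268, 1072, 4288, 17152]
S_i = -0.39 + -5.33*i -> [-0.39, -5.72, -11.05, -16.38, -21.71]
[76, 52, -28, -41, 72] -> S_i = Random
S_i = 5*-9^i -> [5, -45, 405, -3645, 32805]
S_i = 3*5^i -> [3, 15, 75, 375, 1875]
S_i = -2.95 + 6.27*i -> [-2.95, 3.32, 9.59, 15.86, 22.13]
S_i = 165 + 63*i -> [165, 228, 291, 354, 417]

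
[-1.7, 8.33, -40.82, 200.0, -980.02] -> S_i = -1.70*(-4.90)^i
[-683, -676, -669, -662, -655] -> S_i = -683 + 7*i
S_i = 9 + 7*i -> [9, 16, 23, 30, 37]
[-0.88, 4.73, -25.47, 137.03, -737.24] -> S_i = -0.88*(-5.38)^i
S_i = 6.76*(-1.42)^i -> [6.76, -9.6, 13.63, -19.36, 27.49]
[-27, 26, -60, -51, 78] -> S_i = Random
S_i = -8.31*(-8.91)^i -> [-8.31, 74.04, -659.72, 5878.06, -52373.53]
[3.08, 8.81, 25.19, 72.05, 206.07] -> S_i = 3.08*2.86^i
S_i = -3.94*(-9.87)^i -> [-3.94, 38.89, -383.82, 3788.33, -37390.81]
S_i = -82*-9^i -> [-82, 738, -6642, 59778, -538002]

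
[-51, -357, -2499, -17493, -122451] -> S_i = -51*7^i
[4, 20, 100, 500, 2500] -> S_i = 4*5^i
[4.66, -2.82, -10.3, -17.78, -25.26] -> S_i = 4.66 + -7.48*i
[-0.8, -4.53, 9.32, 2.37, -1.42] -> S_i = Random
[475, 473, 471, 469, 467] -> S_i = 475 + -2*i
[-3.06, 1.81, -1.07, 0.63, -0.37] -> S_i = -3.06*(-0.59)^i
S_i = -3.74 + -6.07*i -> [-3.74, -9.81, -15.88, -21.95, -28.02]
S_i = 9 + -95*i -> [9, -86, -181, -276, -371]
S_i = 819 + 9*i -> [819, 828, 837, 846, 855]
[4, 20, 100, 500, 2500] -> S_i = 4*5^i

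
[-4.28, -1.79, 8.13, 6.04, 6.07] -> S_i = Random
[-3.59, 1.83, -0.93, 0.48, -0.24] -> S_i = -3.59*(-0.51)^i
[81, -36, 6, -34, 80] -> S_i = Random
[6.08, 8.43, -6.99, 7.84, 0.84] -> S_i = Random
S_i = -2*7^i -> [-2, -14, -98, -686, -4802]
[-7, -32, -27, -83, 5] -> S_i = Random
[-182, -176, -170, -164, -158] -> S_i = -182 + 6*i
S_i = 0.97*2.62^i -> [0.97, 2.54, 6.66, 17.45, 45.71]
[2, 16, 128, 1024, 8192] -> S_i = 2*8^i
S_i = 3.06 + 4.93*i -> [3.06, 7.99, 12.92, 17.85, 22.78]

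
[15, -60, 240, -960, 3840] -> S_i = 15*-4^i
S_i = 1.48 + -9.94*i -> [1.48, -8.46, -18.4, -28.34, -38.28]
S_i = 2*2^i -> [2, 4, 8, 16, 32]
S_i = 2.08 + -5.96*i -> [2.08, -3.88, -9.84, -15.8, -21.76]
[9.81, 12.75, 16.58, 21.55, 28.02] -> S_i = 9.81*1.30^i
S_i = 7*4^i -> [7, 28, 112, 448, 1792]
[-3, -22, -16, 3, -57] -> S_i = Random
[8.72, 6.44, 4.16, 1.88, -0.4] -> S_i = 8.72 + -2.28*i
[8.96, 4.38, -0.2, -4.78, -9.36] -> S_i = 8.96 + -4.58*i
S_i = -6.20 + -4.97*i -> [-6.2, -11.17, -16.14, -21.11, -26.08]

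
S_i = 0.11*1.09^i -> [0.11, 0.12, 0.13, 0.14, 0.16]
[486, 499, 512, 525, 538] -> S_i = 486 + 13*i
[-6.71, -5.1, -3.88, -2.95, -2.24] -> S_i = -6.71*0.76^i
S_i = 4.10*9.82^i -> [4.1, 40.26, 395.37, 3882.56, 38126.75]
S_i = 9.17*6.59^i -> [9.17, 60.43, 398.24, 2624.37, 17294.62]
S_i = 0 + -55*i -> [0, -55, -110, -165, -220]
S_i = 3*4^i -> [3, 12, 48, 192, 768]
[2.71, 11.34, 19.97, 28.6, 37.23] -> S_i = 2.71 + 8.63*i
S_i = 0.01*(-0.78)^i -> [0.01, -0.01, 0.01, -0.0, 0.0]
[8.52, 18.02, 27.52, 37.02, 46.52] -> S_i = 8.52 + 9.50*i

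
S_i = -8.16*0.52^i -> [-8.16, -4.24, -2.21, -1.15, -0.6]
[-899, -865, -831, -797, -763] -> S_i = -899 + 34*i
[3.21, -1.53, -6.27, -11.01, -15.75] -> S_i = 3.21 + -4.74*i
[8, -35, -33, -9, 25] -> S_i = Random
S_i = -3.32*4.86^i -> [-3.32, -16.14, -78.42, -381.11, -1852.18]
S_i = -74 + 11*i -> [-74, -63, -52, -41, -30]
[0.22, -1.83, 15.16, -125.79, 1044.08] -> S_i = 0.22*(-8.30)^i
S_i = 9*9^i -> [9, 81, 729, 6561, 59049]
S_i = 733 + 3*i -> [733, 736, 739, 742, 745]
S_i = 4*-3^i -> [4, -12, 36, -108, 324]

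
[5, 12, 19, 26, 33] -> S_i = 5 + 7*i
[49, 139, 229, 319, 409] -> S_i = 49 + 90*i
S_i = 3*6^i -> [3, 18, 108, 648, 3888]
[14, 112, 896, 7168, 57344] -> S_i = 14*8^i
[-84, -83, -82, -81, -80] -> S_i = -84 + 1*i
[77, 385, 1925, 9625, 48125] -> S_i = 77*5^i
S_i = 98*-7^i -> [98, -686, 4802, -33614, 235298]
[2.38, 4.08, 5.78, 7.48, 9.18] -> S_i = 2.38 + 1.70*i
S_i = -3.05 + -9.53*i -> [-3.05, -12.58, -22.11, -31.64, -41.17]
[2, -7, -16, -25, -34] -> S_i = 2 + -9*i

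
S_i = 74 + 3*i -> [74, 77, 80, 83, 86]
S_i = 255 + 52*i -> [255, 307, 359, 411, 463]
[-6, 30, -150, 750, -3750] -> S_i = -6*-5^i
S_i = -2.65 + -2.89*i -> [-2.65, -5.54, -8.43, -11.32, -14.21]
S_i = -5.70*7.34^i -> [-5.7, -41.84, -307.09, -2254.05, -16544.71]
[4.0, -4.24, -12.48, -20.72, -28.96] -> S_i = 4.00 + -8.24*i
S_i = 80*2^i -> [80, 160, 320, 640, 1280]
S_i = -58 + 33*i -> [-58, -25, 8, 41, 74]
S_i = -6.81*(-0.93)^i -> [-6.81, 6.33, -5.89, 5.48, -5.09]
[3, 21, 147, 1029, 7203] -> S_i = 3*7^i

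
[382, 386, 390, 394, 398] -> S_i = 382 + 4*i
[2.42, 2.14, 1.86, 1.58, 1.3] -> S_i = 2.42 + -0.28*i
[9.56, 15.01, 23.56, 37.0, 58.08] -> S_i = 9.56*1.57^i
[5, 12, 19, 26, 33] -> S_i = 5 + 7*i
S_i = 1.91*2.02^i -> [1.91, 3.86, 7.79, 15.74, 31.8]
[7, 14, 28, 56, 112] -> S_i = 7*2^i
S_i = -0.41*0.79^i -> [-0.41, -0.32, -0.26, -0.2, -0.16]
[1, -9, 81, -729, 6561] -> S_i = 1*-9^i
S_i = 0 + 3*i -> [0, 3, 6, 9, 12]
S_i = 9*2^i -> [9, 18, 36, 72, 144]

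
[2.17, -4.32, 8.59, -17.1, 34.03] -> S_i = 2.17*(-1.99)^i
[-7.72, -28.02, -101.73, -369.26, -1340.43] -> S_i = -7.72*3.63^i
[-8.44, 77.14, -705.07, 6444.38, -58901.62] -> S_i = -8.44*(-9.14)^i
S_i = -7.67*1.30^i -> [-7.67, -9.97, -12.96, -16.85, -21.91]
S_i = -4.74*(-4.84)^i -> [-4.74, 22.94, -111.04, 537.42, -2601.12]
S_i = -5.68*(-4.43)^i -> [-5.68, 25.16, -111.47, 493.81, -2187.58]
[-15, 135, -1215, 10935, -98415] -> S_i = -15*-9^i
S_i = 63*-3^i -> [63, -189, 567, -1701, 5103]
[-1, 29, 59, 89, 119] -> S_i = -1 + 30*i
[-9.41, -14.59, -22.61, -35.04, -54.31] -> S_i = -9.41*1.55^i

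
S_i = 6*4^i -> [6, 24, 96, 384, 1536]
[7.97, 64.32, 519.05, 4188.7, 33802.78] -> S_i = 7.97*8.07^i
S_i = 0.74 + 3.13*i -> [0.74, 3.87, 7.0, 10.13, 13.26]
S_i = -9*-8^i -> [-9, 72, -576, 4608, -36864]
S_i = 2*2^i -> [2, 4, 8, 16, 32]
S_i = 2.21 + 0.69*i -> [2.21, 2.9, 3.59, 4.28, 4.97]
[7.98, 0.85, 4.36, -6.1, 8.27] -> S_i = Random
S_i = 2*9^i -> [2, 18, 162, 1458, 13122]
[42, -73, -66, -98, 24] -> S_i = Random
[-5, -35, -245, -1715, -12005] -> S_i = -5*7^i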